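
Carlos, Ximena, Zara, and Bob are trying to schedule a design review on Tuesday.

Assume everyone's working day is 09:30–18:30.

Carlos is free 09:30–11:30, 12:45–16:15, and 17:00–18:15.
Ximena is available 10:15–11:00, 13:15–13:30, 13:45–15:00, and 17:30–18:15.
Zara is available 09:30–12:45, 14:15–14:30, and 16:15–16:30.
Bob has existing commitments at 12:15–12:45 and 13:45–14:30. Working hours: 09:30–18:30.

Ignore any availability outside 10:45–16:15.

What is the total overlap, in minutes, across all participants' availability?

Bob free within 09:30–18:30: 09:30–12:15, 12:45–13:45, 14:30–18:30.
Carlos ∩ Ximena: 10:15–11:00, 13:15–13:30, 13:45–15:00, 17:30–18:15.
Carlos ∩ Ximena ∩ Zara: 10:15–11:00, 14:15–14:30.
Carlos ∩ Ximena ∩ Zara ∩ Bob: 10:15–11:00.
Restricted to 10:45–16:15: 10:45–11:00.
Total common minutes: 15.

15 minutes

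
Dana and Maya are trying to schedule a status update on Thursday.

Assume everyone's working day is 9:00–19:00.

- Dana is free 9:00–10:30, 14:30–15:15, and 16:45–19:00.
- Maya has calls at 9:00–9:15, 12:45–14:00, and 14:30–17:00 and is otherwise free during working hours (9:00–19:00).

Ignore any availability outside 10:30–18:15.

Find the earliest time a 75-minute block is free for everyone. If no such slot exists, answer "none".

Maya free within 09:00–19:00: 09:15–12:45, 14:00–14:30, 17:00–19:00.
Dana ∩ Maya: 09:15–10:30, 17:00–19:00.
Restricted to 10:30–18:15: 17:00–18:15.
Windows ≥ 75 min: 17:00–18:15.
Earliest such window starts at 17:00.

17:00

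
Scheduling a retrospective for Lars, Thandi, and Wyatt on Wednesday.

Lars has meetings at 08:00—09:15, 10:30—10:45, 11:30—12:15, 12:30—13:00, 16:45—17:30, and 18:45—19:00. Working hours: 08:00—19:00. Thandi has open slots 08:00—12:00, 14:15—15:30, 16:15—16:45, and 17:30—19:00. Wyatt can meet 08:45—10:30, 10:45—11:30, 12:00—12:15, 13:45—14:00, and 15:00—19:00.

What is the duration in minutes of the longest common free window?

75 minutes

Lars free within 08:00–19:00: 09:15–10:30, 10:45–11:30, 12:15–12:30, 13:00–16:45, 17:30–18:45.
Lars ∩ Thandi: 09:15–10:30, 10:45–11:30, 14:15–15:30, 16:15–16:45, 17:30–18:45.
Lars ∩ Thandi ∩ Wyatt: 09:15–10:30, 10:45–11:30, 15:00–15:30, 16:15–16:45, 17:30–18:45.
Common window lengths: 75, 45, 30, 30, 75 min; longest is 75.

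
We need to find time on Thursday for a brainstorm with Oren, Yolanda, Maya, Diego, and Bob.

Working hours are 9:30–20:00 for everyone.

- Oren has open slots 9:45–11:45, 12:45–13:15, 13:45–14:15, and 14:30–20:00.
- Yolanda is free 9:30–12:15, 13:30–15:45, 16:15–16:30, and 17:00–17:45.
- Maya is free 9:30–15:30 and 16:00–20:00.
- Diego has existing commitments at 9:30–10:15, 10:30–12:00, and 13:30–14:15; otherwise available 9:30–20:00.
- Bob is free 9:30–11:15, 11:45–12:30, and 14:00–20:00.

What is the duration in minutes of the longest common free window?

60 minutes

Diego free within 09:30–20:00: 10:15–10:30, 12:00–13:30, 14:15–20:00.
Oren ∩ Yolanda: 09:45–11:45, 13:45–14:15, 14:30–15:45, 16:15–16:30, 17:00–17:45.
Oren ∩ Yolanda ∩ Maya: 09:45–11:45, 13:45–14:15, 14:30–15:30, 16:15–16:30, 17:00–17:45.
Oren ∩ Yolanda ∩ Maya ∩ Diego: 10:15–10:30, 14:30–15:30, 16:15–16:30, 17:00–17:45.
Oren ∩ Yolanda ∩ Maya ∩ Diego ∩ Bob: 10:15–10:30, 14:30–15:30, 16:15–16:30, 17:00–17:45.
Common window lengths: 15, 60, 15, 45 min; longest is 60.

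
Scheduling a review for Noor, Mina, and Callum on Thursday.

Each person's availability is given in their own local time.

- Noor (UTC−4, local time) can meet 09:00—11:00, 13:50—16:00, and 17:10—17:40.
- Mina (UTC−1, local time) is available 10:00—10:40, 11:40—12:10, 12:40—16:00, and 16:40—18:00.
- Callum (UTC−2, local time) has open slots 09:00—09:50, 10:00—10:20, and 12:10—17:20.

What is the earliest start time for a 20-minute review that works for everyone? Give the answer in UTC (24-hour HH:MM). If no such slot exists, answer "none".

14:10

Noor → UTC: 13:00–15:00, 17:50–20:00, 21:10–21:40.
Mina → UTC: 11:00–11:40, 12:40–13:10, 13:40–17:00, 17:40–19:00.
Callum → UTC: 11:00–11:50, 12:00–12:20, 14:10–19:20.
Noor ∩ Mina: 13:00–13:10, 13:40–15:00, 17:50–19:00.
Noor ∩ Mina ∩ Callum: 14:10–15:00, 17:50–19:00.
Windows ≥ 20 min: 14:10–15:00, 17:50–19:00.
Earliest such window starts at 14:10.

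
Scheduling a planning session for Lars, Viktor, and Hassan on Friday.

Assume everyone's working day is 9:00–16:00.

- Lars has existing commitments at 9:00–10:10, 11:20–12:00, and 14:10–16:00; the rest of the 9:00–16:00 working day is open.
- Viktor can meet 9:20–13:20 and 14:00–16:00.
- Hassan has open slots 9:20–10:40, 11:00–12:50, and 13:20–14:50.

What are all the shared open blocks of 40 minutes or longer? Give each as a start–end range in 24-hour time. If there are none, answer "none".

Lars free within 09:00–16:00: 10:10–11:20, 12:00–14:10.
Lars ∩ Viktor: 10:10–11:20, 12:00–13:20, 14:00–14:10.
Lars ∩ Viktor ∩ Hassan: 10:10–10:40, 11:00–11:20, 12:00–12:50, 14:00–14:10.
Windows ≥ 40 min: 12:00–12:50.

12:00–12:50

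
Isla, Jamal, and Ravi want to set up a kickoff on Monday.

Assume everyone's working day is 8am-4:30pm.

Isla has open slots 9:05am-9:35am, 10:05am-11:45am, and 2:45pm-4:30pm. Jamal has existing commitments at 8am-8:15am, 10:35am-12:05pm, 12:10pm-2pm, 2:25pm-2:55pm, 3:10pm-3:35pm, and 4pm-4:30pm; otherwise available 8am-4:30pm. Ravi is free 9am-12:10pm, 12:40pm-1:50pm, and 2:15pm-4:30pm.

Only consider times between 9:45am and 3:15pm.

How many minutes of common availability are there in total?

45 minutes

Jamal free within 08:00–16:30: 08:15–10:35, 12:05–12:10, 14:00–14:25, 14:55–15:10, 15:35–16:00.
Isla ∩ Jamal: 09:05–09:35, 10:05–10:35, 14:55–15:10, 15:35–16:00.
Isla ∩ Jamal ∩ Ravi: 09:05–09:35, 10:05–10:35, 14:55–15:10, 15:35–16:00.
Restricted to 09:45–15:15: 10:05–10:35, 14:55–15:10.
Total common minutes: 30 + 15 = 45.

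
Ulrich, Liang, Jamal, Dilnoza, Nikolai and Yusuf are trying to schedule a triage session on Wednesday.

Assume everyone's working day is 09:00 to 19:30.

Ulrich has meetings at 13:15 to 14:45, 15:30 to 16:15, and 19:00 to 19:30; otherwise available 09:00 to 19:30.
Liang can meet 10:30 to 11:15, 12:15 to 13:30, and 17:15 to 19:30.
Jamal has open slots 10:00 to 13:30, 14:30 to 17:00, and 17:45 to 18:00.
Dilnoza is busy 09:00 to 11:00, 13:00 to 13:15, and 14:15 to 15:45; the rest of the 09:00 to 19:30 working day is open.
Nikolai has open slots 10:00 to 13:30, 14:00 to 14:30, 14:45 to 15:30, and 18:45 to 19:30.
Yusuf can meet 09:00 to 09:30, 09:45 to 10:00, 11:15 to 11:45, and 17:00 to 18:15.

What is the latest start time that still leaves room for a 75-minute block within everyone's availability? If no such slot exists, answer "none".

none

Ulrich free within 09:00–19:30: 09:00–13:15, 14:45–15:30, 16:15–19:00.
Dilnoza free within 09:00–19:30: 11:00–13:00, 13:15–14:15, 15:45–19:30.
Ulrich ∩ Liang: 10:30–11:15, 12:15–13:15, 17:15–19:00.
Ulrich ∩ Liang ∩ Jamal: 10:30–11:15, 12:15–13:15, 17:45–18:00.
Ulrich ∩ Liang ∩ Jamal ∩ Dilnoza: 11:00–11:15, 12:15–13:00, 17:45–18:00.
Ulrich ∩ Liang ∩ Jamal ∩ Dilnoza ∩ Nikolai: 11:00–11:15, 12:15–13:00.
Ulrich ∩ Liang ∩ Jamal ∩ Dilnoza ∩ Nikolai ∩ Yusuf: (none).
Windows ≥ 75 min: (none).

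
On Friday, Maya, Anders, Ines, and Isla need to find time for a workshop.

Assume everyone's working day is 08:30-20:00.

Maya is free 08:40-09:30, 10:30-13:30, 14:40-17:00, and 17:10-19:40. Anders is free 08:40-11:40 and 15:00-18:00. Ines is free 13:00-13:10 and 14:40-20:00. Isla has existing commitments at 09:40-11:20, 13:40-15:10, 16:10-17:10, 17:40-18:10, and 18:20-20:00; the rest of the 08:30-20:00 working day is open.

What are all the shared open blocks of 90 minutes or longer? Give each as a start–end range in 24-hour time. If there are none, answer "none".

Isla free within 08:30–20:00: 08:30–09:40, 11:20–13:40, 15:10–16:10, 17:10–17:40, 18:10–18:20.
Maya ∩ Anders: 08:40–09:30, 10:30–11:40, 15:00–17:00, 17:10–18:00.
Maya ∩ Anders ∩ Ines: 15:00–17:00, 17:10–18:00.
Maya ∩ Anders ∩ Ines ∩ Isla: 15:10–16:10, 17:10–17:40.
Windows ≥ 90 min: (none).

none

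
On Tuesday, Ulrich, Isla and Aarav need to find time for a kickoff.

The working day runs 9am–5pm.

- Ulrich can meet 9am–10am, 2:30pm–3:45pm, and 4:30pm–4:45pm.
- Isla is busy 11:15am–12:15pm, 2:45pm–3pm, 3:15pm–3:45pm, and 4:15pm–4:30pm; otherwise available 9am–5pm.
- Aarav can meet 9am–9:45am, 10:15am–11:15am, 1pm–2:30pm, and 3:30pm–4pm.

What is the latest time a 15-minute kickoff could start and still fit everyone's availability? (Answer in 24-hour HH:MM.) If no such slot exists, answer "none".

Isla free within 09:00–17:00: 09:00–11:15, 12:15–14:45, 15:00–15:15, 15:45–16:15, 16:30–17:00.
Ulrich ∩ Isla: 09:00–10:00, 14:30–14:45, 15:00–15:15, 16:30–16:45.
Ulrich ∩ Isla ∩ Aarav: 09:00–09:45.
Windows ≥ 15 min: 09:00–09:45.
Latest start in the last window 09:00–09:45 is 09:45 − 15 min = 09:30.

09:30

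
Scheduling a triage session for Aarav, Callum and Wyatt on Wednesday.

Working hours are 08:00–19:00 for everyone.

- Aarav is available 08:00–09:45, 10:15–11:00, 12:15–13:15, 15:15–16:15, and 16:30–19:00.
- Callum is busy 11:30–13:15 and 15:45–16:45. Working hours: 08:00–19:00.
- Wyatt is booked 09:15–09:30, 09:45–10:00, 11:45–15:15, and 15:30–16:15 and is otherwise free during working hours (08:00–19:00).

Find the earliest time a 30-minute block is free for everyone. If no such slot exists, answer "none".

Callum free within 08:00–19:00: 08:00–11:30, 13:15–15:45, 16:45–19:00.
Wyatt free within 08:00–19:00: 08:00–09:15, 09:30–09:45, 10:00–11:45, 15:15–15:30, 16:15–19:00.
Aarav ∩ Callum: 08:00–09:45, 10:15–11:00, 15:15–15:45, 16:45–19:00.
Aarav ∩ Callum ∩ Wyatt: 08:00–09:15, 09:30–09:45, 10:15–11:00, 15:15–15:30, 16:45–19:00.
Windows ≥ 30 min: 08:00–09:15, 10:15–11:00, 16:45–19:00.
Earliest such window starts at 08:00.

08:00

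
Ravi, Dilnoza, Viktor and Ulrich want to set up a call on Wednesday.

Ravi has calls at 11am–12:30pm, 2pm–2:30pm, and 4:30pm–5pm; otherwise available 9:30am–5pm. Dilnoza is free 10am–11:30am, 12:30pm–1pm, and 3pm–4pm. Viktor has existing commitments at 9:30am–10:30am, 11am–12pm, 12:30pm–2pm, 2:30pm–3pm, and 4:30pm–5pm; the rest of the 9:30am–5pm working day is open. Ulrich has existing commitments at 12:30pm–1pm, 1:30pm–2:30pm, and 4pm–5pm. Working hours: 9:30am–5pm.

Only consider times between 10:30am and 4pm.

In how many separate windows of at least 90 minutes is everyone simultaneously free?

0

Ravi free within 09:30–17:00: 09:30–11:00, 12:30–14:00, 14:30–16:30.
Viktor free within 09:30–17:00: 10:30–11:00, 12:00–12:30, 14:00–14:30, 15:00–16:30.
Ulrich free within 09:30–17:00: 09:30–12:30, 13:00–13:30, 14:30–16:00.
Ravi ∩ Dilnoza: 10:00–11:00, 12:30–13:00, 15:00–16:00.
Ravi ∩ Dilnoza ∩ Viktor: 10:30–11:00, 15:00–16:00.
Ravi ∩ Dilnoza ∩ Viktor ∩ Ulrich: 10:30–11:00, 15:00–16:00.
Restricted to 10:30–16:00: 10:30–11:00, 15:00–16:00.
Windows ≥ 90 min: (none).
That's 0 windows.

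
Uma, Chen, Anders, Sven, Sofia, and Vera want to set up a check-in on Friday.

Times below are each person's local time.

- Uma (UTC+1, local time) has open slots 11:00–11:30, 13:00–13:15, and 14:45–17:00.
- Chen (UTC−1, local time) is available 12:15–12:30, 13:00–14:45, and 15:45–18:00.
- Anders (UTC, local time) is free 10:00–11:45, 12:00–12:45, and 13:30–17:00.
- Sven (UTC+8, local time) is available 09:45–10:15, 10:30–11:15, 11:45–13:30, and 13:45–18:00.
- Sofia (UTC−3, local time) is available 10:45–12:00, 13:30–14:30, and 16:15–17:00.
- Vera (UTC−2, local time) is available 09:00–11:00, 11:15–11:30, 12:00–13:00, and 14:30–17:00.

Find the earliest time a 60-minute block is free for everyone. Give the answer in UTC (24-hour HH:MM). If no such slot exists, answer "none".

none

Uma → UTC: 10:00–10:30, 12:00–12:15, 13:45–16:00.
Chen → UTC: 13:15–13:30, 14:00–15:45, 16:45–19:00.
Anders → UTC: 10:00–11:45, 12:00–12:45, 13:30–17:00.
Sven → UTC: 01:45–02:15, 02:30–03:15, 03:45–05:30, 05:45–10:00.
Sofia → UTC: 13:45–15:00, 16:30–17:30, 19:15–20:00.
Vera → UTC: 11:00–13:00, 13:15–13:30, 14:00–15:00, 16:30–19:00.
Uma ∩ Chen: 14:00–15:45.
Uma ∩ Chen ∩ Anders: 14:00–15:45.
Uma ∩ Chen ∩ Anders ∩ Sven: (none).
Uma ∩ Chen ∩ Anders ∩ Sven ∩ Sofia: (none).
Uma ∩ Chen ∩ Anders ∩ Sven ∩ Sofia ∩ Vera: (none).
Windows ≥ 60 min: (none).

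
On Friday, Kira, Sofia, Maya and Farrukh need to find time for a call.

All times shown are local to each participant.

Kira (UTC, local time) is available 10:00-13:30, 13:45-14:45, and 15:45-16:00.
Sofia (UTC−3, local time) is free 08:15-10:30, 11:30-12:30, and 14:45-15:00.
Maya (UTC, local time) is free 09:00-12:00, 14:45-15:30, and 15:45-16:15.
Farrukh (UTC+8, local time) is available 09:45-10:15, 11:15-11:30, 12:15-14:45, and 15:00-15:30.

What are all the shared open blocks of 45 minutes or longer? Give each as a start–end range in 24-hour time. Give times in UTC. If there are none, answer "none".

Kira → UTC: 10:00–13:30, 13:45–14:45, 15:45–16:00.
Sofia → UTC: 11:15–13:30, 14:30–15:30, 17:45–18:00.
Maya → UTC: 09:00–12:00, 14:45–15:30, 15:45–16:15.
Farrukh → UTC: 01:45–02:15, 03:15–03:30, 04:15–06:45, 07:00–07:30.
Kira ∩ Sofia: 11:15–13:30, 14:30–14:45.
Kira ∩ Sofia ∩ Maya: 11:15–12:00.
Kira ∩ Sofia ∩ Maya ∩ Farrukh: (none).
Windows ≥ 45 min: (none).

none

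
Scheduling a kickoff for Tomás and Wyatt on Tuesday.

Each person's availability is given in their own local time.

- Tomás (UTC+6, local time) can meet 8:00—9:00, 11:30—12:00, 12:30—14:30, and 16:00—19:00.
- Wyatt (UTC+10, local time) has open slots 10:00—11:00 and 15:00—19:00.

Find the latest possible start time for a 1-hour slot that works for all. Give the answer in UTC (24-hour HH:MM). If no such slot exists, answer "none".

07:30

Tomás → UTC: 02:00–03:00, 05:30–06:00, 06:30–08:30, 10:00–13:00.
Wyatt → UTC: 00:00–01:00, 05:00–09:00.
Tomás ∩ Wyatt: 05:30–06:00, 06:30–08:30.
Windows ≥ 60 min: 06:30–08:30.
Latest start in the last window 06:30–08:30 is 08:30 − 60 min = 07:30.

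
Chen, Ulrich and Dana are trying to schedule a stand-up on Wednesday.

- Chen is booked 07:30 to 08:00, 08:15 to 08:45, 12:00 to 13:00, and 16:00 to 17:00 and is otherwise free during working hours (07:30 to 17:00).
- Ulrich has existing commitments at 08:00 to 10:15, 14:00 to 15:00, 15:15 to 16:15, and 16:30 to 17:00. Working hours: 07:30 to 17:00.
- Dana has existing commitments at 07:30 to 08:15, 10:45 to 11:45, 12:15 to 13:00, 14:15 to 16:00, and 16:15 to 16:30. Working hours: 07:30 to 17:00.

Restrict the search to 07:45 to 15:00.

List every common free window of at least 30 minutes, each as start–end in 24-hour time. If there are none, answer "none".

Chen free within 07:30–17:00: 08:00–08:15, 08:45–12:00, 13:00–16:00.
Ulrich free within 07:30–17:00: 07:30–08:00, 10:15–14:00, 15:00–15:15, 16:15–16:30.
Dana free within 07:30–17:00: 08:15–10:45, 11:45–12:15, 13:00–14:15, 16:00–16:15, 16:30–17:00.
Chen ∩ Ulrich: 10:15–12:00, 13:00–14:00, 15:00–15:15.
Chen ∩ Ulrich ∩ Dana: 10:15–10:45, 11:45–12:00, 13:00–14:00.
Restricted to 07:45–15:00: 10:15–10:45, 11:45–12:00, 13:00–14:00.
Windows ≥ 30 min: 10:15–10:45, 13:00–14:00.

10:15–10:45, 13:00–14:00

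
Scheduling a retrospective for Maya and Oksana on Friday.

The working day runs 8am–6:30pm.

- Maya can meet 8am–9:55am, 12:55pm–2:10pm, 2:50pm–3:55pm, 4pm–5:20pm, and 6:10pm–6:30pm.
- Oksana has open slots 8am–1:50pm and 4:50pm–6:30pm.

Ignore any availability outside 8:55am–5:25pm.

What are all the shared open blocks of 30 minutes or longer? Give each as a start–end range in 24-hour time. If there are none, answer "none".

08:55–09:55, 12:55–13:50, 16:50–17:20

Maya ∩ Oksana: 08:00–09:55, 12:55–13:50, 16:50–17:20, 18:10–18:30.
Restricted to 08:55–17:25: 08:55–09:55, 12:55–13:50, 16:50–17:20.
Windows ≥ 30 min: 08:55–09:55, 12:55–13:50, 16:50–17:20.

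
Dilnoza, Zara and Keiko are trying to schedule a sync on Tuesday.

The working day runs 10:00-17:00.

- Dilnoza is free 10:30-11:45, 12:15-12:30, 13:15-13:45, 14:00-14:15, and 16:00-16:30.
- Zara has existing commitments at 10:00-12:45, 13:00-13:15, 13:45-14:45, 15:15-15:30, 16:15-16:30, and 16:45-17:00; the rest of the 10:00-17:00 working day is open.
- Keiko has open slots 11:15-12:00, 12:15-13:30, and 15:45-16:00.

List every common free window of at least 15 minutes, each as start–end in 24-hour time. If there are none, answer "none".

13:15–13:30

Zara free within 10:00–17:00: 12:45–13:00, 13:15–13:45, 14:45–15:15, 15:30–16:15, 16:30–16:45.
Dilnoza ∩ Zara: 13:15–13:45, 16:00–16:15.
Dilnoza ∩ Zara ∩ Keiko: 13:15–13:30.
Windows ≥ 15 min: 13:15–13:30.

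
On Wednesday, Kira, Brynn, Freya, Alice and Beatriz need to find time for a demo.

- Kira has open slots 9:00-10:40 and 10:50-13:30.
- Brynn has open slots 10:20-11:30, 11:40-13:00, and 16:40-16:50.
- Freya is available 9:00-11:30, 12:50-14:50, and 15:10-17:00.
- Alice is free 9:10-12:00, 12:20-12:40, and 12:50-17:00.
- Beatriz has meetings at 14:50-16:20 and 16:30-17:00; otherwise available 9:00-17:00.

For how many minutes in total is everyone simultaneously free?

70 minutes

Beatriz free within 09:00–17:00: 09:00–14:50, 16:20–16:30.
Kira ∩ Brynn: 10:20–10:40, 10:50–11:30, 11:40–13:00.
Kira ∩ Brynn ∩ Freya: 10:20–10:40, 10:50–11:30, 12:50–13:00.
Kira ∩ Brynn ∩ Freya ∩ Alice: 10:20–10:40, 10:50–11:30, 12:50–13:00.
Kira ∩ Brynn ∩ Freya ∩ Alice ∩ Beatriz: 10:20–10:40, 10:50–11:30, 12:50–13:00.
Total common minutes: 20 + 40 + 10 = 70.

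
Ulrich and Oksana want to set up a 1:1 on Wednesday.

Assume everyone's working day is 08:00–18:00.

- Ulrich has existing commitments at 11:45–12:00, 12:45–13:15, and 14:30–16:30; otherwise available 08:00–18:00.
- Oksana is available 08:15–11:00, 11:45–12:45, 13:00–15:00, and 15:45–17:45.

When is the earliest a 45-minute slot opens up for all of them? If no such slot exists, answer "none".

08:15

Ulrich free within 08:00–18:00: 08:00–11:45, 12:00–12:45, 13:15–14:30, 16:30–18:00.
Ulrich ∩ Oksana: 08:15–11:00, 12:00–12:45, 13:15–14:30, 16:30–17:45.
Windows ≥ 45 min: 08:15–11:00, 12:00–12:45, 13:15–14:30, 16:30–17:45.
Earliest such window starts at 08:15.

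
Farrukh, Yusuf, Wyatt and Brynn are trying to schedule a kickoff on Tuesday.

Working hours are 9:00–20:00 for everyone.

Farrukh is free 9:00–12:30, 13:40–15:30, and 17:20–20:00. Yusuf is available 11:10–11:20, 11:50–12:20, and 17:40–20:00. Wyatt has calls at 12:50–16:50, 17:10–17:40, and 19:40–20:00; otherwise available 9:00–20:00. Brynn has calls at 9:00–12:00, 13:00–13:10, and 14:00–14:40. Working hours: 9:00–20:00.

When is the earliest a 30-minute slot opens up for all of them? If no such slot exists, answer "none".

17:40

Wyatt free within 09:00–20:00: 09:00–12:50, 16:50–17:10, 17:40–19:40.
Brynn free within 09:00–20:00: 12:00–13:00, 13:10–14:00, 14:40–20:00.
Farrukh ∩ Yusuf: 11:10–11:20, 11:50–12:20, 17:40–20:00.
Farrukh ∩ Yusuf ∩ Wyatt: 11:10–11:20, 11:50–12:20, 17:40–19:40.
Farrukh ∩ Yusuf ∩ Wyatt ∩ Brynn: 12:00–12:20, 17:40–19:40.
Windows ≥ 30 min: 17:40–19:40.
Earliest such window starts at 17:40.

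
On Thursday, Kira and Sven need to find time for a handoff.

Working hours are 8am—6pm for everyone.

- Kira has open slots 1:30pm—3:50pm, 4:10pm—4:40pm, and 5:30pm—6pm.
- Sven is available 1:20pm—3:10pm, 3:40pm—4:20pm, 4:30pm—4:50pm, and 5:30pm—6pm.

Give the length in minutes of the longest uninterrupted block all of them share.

Kira ∩ Sven: 13:30–15:10, 15:40–15:50, 16:10–16:20, 16:30–16:40, 17:30–18:00.
Common window lengths: 100, 10, 10, 10, 30 min; longest is 100.

100 minutes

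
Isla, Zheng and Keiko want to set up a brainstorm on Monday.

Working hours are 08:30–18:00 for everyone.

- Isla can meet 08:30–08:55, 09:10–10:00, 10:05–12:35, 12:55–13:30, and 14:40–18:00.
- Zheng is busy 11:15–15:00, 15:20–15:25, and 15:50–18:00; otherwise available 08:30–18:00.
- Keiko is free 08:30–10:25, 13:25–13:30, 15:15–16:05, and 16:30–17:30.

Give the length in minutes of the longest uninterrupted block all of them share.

Zheng free within 08:30–18:00: 08:30–11:15, 15:00–15:20, 15:25–15:50.
Isla ∩ Zheng: 08:30–08:55, 09:10–10:00, 10:05–11:15, 15:00–15:20, 15:25–15:50.
Isla ∩ Zheng ∩ Keiko: 08:30–08:55, 09:10–10:00, 10:05–10:25, 15:15–15:20, 15:25–15:50.
Common window lengths: 25, 50, 20, 5, 25 min; longest is 50.

50 minutes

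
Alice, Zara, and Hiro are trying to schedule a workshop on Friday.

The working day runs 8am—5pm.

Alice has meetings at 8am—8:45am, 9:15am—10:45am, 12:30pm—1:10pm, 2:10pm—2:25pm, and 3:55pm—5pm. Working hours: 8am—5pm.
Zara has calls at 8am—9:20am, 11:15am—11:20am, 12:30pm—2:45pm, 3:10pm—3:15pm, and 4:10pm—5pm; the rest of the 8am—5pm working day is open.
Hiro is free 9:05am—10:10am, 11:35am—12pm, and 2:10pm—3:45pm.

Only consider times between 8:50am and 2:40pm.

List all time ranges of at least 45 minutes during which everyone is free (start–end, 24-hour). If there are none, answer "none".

Alice free within 08:00–17:00: 08:45–09:15, 10:45–12:30, 13:10–14:10, 14:25–15:55.
Zara free within 08:00–17:00: 09:20–11:15, 11:20–12:30, 14:45–15:10, 15:15–16:10.
Alice ∩ Zara: 10:45–11:15, 11:20–12:30, 14:45–15:10, 15:15–15:55.
Alice ∩ Zara ∩ Hiro: 11:35–12:00, 14:45–15:10, 15:15–15:45.
Restricted to 08:50–14:40: 11:35–12:00.
Windows ≥ 45 min: (none).

none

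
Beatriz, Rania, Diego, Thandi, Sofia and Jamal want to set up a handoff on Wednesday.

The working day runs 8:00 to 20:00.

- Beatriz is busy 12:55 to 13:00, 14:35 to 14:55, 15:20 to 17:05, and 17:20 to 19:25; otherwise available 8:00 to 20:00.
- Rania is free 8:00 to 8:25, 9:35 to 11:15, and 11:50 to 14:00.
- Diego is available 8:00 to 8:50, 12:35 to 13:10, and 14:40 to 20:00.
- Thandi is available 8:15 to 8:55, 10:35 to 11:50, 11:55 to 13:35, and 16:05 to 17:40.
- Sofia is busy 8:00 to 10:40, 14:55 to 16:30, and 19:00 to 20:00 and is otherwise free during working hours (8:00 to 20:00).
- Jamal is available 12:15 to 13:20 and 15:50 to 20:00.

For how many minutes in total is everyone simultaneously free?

Beatriz free within 08:00–20:00: 08:00–12:55, 13:00–14:35, 14:55–15:20, 17:05–17:20, 19:25–20:00.
Sofia free within 08:00–20:00: 10:40–14:55, 16:30–19:00.
Beatriz ∩ Rania: 08:00–08:25, 09:35–11:15, 11:50–12:55, 13:00–14:00.
Beatriz ∩ Rania ∩ Diego: 08:00–08:25, 12:35–12:55, 13:00–13:10.
Beatriz ∩ Rania ∩ Diego ∩ Thandi: 08:15–08:25, 12:35–12:55, 13:00–13:10.
Beatriz ∩ Rania ∩ Diego ∩ Thandi ∩ Sofia: 12:35–12:55, 13:00–13:10.
Beatriz ∩ Rania ∩ Diego ∩ Thandi ∩ Sofia ∩ Jamal: 12:35–12:55, 13:00–13:10.
Total common minutes: 20 + 10 = 30.

30 minutes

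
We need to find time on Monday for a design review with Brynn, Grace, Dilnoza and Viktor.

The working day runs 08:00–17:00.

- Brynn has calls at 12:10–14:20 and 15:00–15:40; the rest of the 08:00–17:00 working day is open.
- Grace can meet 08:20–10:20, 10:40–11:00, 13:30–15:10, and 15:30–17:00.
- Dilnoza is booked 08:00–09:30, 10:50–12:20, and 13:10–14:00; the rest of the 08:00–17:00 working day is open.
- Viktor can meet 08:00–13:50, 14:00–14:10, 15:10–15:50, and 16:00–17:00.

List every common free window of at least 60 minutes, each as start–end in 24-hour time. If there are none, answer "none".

16:00–17:00

Brynn free within 08:00–17:00: 08:00–12:10, 14:20–15:00, 15:40–17:00.
Dilnoza free within 08:00–17:00: 09:30–10:50, 12:20–13:10, 14:00–17:00.
Brynn ∩ Grace: 08:20–10:20, 10:40–11:00, 14:20–15:00, 15:40–17:00.
Brynn ∩ Grace ∩ Dilnoza: 09:30–10:20, 10:40–10:50, 14:20–15:00, 15:40–17:00.
Brynn ∩ Grace ∩ Dilnoza ∩ Viktor: 09:30–10:20, 10:40–10:50, 15:40–15:50, 16:00–17:00.
Windows ≥ 60 min: 16:00–17:00.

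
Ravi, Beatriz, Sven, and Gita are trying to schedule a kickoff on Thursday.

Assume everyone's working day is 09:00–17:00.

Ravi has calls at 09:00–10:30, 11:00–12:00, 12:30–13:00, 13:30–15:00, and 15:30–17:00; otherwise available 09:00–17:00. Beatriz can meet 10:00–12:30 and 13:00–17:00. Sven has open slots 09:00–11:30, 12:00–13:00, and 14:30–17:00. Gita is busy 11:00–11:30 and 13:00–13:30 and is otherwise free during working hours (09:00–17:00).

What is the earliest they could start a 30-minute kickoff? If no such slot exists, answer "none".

10:30

Ravi free within 09:00–17:00: 10:30–11:00, 12:00–12:30, 13:00–13:30, 15:00–15:30.
Gita free within 09:00–17:00: 09:00–11:00, 11:30–13:00, 13:30–17:00.
Ravi ∩ Beatriz: 10:30–11:00, 12:00–12:30, 13:00–13:30, 15:00–15:30.
Ravi ∩ Beatriz ∩ Sven: 10:30–11:00, 12:00–12:30, 15:00–15:30.
Ravi ∩ Beatriz ∩ Sven ∩ Gita: 10:30–11:00, 12:00–12:30, 15:00–15:30.
Windows ≥ 30 min: 10:30–11:00, 12:00–12:30, 15:00–15:30.
Earliest such window starts at 10:30.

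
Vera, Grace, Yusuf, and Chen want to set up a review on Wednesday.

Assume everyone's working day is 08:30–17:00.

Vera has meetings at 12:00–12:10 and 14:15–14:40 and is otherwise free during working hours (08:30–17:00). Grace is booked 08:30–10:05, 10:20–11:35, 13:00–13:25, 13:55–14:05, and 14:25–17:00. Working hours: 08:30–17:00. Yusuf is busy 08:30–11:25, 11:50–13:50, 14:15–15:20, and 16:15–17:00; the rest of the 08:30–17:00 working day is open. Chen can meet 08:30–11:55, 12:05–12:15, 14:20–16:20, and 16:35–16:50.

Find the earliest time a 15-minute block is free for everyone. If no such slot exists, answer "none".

Vera free within 08:30–17:00: 08:30–12:00, 12:10–14:15, 14:40–17:00.
Grace free within 08:30–17:00: 10:05–10:20, 11:35–13:00, 13:25–13:55, 14:05–14:25.
Yusuf free within 08:30–17:00: 11:25–11:50, 13:50–14:15, 15:20–16:15.
Vera ∩ Grace: 10:05–10:20, 11:35–12:00, 12:10–13:00, 13:25–13:55, 14:05–14:15.
Vera ∩ Grace ∩ Yusuf: 11:35–11:50, 13:50–13:55, 14:05–14:15.
Vera ∩ Grace ∩ Yusuf ∩ Chen: 11:35–11:50.
Windows ≥ 15 min: 11:35–11:50.
Earliest such window starts at 11:35.

11:35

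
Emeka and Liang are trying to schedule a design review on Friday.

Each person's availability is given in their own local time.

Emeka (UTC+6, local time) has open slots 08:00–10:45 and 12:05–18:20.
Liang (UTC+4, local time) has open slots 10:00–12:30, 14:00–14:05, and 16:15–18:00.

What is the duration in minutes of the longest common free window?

145 minutes

Emeka → UTC: 02:00–04:45, 06:05–12:20.
Liang → UTC: 06:00–08:30, 10:00–10:05, 12:15–14:00.
Emeka ∩ Liang: 06:05–08:30, 10:00–10:05, 12:15–12:20.
Common window lengths: 145, 5, 5 min; longest is 145.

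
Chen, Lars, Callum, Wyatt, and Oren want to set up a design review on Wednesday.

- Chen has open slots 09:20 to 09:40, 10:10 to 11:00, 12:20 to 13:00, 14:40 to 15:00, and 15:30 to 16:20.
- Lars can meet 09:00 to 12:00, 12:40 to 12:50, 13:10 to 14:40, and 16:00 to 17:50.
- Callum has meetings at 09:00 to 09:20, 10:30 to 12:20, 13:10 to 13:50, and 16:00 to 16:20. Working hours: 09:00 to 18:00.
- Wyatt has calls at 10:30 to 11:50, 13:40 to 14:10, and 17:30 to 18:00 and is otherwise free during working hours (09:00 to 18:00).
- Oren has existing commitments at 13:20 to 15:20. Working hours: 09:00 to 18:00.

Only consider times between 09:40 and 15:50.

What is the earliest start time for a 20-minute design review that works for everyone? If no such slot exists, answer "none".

Callum free within 09:00–18:00: 09:20–10:30, 12:20–13:10, 13:50–16:00, 16:20–18:00.
Wyatt free within 09:00–18:00: 09:00–10:30, 11:50–13:40, 14:10–17:30.
Oren free within 09:00–18:00: 09:00–13:20, 15:20–18:00.
Chen ∩ Lars: 09:20–09:40, 10:10–11:00, 12:40–12:50, 16:00–16:20.
Chen ∩ Lars ∩ Callum: 09:20–09:40, 10:10–10:30, 12:40–12:50.
Chen ∩ Lars ∩ Callum ∩ Wyatt: 09:20–09:40, 10:10–10:30, 12:40–12:50.
Chen ∩ Lars ∩ Callum ∩ Wyatt ∩ Oren: 09:20–09:40, 10:10–10:30, 12:40–12:50.
Restricted to 09:40–15:50: 10:10–10:30, 12:40–12:50.
Windows ≥ 20 min: 10:10–10:30.
Earliest such window starts at 10:10.

10:10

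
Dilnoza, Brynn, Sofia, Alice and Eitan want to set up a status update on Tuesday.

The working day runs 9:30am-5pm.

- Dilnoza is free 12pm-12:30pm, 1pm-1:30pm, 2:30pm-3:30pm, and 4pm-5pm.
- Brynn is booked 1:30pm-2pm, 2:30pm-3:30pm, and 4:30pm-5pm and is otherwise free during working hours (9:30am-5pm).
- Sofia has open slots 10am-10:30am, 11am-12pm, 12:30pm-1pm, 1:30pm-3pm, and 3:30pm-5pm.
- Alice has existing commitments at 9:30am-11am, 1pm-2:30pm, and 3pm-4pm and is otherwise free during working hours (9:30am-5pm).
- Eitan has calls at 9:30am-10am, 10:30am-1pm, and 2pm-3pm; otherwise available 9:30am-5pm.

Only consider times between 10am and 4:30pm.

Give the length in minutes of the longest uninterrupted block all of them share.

30 minutes

Brynn free within 09:30–17:00: 09:30–13:30, 14:00–14:30, 15:30–16:30.
Alice free within 09:30–17:00: 11:00–13:00, 14:30–15:00, 16:00–17:00.
Eitan free within 09:30–17:00: 10:00–10:30, 13:00–14:00, 15:00–17:00.
Dilnoza ∩ Brynn: 12:00–12:30, 13:00–13:30, 16:00–16:30.
Dilnoza ∩ Brynn ∩ Sofia: 16:00–16:30.
Dilnoza ∩ Brynn ∩ Sofia ∩ Alice: 16:00–16:30.
Dilnoza ∩ Brynn ∩ Sofia ∩ Alice ∩ Eitan: 16:00–16:30.
Restricted to 10:00–16:30: 16:00–16:30.
Single common window of 30 minutes.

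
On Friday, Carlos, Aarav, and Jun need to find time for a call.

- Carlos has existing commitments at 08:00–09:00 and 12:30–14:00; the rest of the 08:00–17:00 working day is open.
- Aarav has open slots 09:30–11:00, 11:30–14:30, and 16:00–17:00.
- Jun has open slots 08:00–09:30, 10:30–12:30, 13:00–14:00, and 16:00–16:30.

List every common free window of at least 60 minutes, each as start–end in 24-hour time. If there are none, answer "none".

Carlos free within 08:00–17:00: 09:00–12:30, 14:00–17:00.
Carlos ∩ Aarav: 09:30–11:00, 11:30–12:30, 14:00–14:30, 16:00–17:00.
Carlos ∩ Aarav ∩ Jun: 10:30–11:00, 11:30–12:30, 16:00–16:30.
Windows ≥ 60 min: 11:30–12:30.

11:30–12:30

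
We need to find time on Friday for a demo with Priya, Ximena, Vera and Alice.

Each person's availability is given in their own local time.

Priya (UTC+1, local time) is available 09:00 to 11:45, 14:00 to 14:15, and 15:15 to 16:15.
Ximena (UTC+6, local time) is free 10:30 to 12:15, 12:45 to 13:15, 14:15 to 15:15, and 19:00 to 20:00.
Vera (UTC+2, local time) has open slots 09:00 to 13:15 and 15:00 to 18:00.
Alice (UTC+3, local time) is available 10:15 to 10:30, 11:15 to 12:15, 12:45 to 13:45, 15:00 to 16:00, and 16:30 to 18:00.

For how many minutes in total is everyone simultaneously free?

Priya → UTC: 08:00–10:45, 13:00–13:15, 14:15–15:15.
Ximena → UTC: 04:30–06:15, 06:45–07:15, 08:15–09:15, 13:00–14:00.
Vera → UTC: 07:00–11:15, 13:00–16:00.
Alice → UTC: 07:15–07:30, 08:15–09:15, 09:45–10:45, 12:00–13:00, 13:30–15:00.
Priya ∩ Ximena: 08:15–09:15, 13:00–13:15.
Priya ∩ Ximena ∩ Vera: 08:15–09:15, 13:00–13:15.
Priya ∩ Ximena ∩ Vera ∩ Alice: 08:15–09:15.
Total common minutes: 60.

60 minutes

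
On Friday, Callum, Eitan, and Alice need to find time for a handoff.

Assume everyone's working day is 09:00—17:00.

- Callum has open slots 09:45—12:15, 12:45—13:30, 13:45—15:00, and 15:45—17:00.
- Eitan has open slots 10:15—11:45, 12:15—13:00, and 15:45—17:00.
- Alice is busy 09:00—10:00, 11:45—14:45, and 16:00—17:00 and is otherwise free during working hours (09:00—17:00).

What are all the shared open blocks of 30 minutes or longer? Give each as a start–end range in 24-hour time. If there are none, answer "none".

10:15–11:45

Alice free within 09:00–17:00: 10:00–11:45, 14:45–16:00.
Callum ∩ Eitan: 10:15–11:45, 12:45–13:00, 15:45–17:00.
Callum ∩ Eitan ∩ Alice: 10:15–11:45, 15:45–16:00.
Windows ≥ 30 min: 10:15–11:45.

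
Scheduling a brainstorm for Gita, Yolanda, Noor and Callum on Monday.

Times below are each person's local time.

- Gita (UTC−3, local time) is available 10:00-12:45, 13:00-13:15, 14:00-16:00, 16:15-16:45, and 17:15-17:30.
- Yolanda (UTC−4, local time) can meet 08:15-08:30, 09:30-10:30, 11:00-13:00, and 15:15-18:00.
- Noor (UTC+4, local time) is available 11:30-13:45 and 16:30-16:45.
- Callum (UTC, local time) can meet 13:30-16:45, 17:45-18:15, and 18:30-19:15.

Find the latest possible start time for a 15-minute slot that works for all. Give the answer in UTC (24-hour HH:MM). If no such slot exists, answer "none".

none

Gita → UTC: 13:00–15:45, 16:00–16:15, 17:00–19:00, 19:15–19:45, 20:15–20:30.
Yolanda → UTC: 12:15–12:30, 13:30–14:30, 15:00–17:00, 19:15–22:00.
Noor → UTC: 07:30–09:45, 12:30–12:45.
Callum → UTC: 13:30–16:45, 17:45–18:15, 18:30–19:15.
Gita ∩ Yolanda: 13:30–14:30, 15:00–15:45, 16:00–16:15, 19:15–19:45, 20:15–20:30.
Gita ∩ Yolanda ∩ Noor: (none).
Gita ∩ Yolanda ∩ Noor ∩ Callum: (none).
Windows ≥ 15 min: (none).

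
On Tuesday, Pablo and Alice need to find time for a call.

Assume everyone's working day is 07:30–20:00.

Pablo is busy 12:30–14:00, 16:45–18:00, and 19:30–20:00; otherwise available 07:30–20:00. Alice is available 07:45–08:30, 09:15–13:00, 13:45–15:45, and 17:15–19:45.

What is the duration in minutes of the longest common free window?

195 minutes

Pablo free within 07:30–20:00: 07:30–12:30, 14:00–16:45, 18:00–19:30.
Pablo ∩ Alice: 07:45–08:30, 09:15–12:30, 14:00–15:45, 18:00–19:30.
Common window lengths: 45, 195, 105, 90 min; longest is 195.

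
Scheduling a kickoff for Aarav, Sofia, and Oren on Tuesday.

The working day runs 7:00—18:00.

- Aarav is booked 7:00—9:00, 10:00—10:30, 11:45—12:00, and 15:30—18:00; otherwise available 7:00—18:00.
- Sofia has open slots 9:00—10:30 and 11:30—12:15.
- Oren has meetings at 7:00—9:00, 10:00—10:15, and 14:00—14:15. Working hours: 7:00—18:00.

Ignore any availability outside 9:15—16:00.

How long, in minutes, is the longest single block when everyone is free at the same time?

45 minutes

Aarav free within 07:00–18:00: 09:00–10:00, 10:30–11:45, 12:00–15:30.
Oren free within 07:00–18:00: 09:00–10:00, 10:15–14:00, 14:15–18:00.
Aarav ∩ Sofia: 09:00–10:00, 11:30–11:45, 12:00–12:15.
Aarav ∩ Sofia ∩ Oren: 09:00–10:00, 11:30–11:45, 12:00–12:15.
Restricted to 09:15–16:00: 09:15–10:00, 11:30–11:45, 12:00–12:15.
Common window lengths: 45, 15, 15 min; longest is 45.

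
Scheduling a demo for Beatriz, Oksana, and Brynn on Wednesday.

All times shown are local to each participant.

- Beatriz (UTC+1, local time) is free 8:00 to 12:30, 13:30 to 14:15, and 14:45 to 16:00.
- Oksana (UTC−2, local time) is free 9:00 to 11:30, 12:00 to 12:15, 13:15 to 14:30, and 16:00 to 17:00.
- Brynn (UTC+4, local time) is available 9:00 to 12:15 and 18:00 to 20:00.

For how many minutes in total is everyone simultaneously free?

15 minutes

Beatriz → UTC: 07:00–11:30, 12:30–13:15, 13:45–15:00.
Oksana → UTC: 11:00–13:30, 14:00–14:15, 15:15–16:30, 18:00–19:00.
Brynn → UTC: 05:00–08:15, 14:00–16:00.
Beatriz ∩ Oksana: 11:00–11:30, 12:30–13:15, 14:00–14:15.
Beatriz ∩ Oksana ∩ Brynn: 14:00–14:15.
Total common minutes: 15.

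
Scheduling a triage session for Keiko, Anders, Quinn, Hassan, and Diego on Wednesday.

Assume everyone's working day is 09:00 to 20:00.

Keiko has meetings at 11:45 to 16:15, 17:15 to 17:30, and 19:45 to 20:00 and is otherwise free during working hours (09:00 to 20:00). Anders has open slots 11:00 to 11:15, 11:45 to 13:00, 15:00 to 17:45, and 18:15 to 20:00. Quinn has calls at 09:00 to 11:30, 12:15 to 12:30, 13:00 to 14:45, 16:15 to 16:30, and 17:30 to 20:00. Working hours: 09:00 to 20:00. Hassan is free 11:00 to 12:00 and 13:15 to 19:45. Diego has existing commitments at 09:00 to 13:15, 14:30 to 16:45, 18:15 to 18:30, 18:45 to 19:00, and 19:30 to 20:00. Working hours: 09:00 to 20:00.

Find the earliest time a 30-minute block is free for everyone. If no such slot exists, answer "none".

Keiko free within 09:00–20:00: 09:00–11:45, 16:15–17:15, 17:30–19:45.
Quinn free within 09:00–20:00: 11:30–12:15, 12:30–13:00, 14:45–16:15, 16:30–17:30.
Diego free within 09:00–20:00: 13:15–14:30, 16:45–18:15, 18:30–18:45, 19:00–19:30.
Keiko ∩ Anders: 11:00–11:15, 16:15–17:15, 17:30–17:45, 18:15–19:45.
Keiko ∩ Anders ∩ Quinn: 16:30–17:15.
Keiko ∩ Anders ∩ Quinn ∩ Hassan: 16:30–17:15.
Keiko ∩ Anders ∩ Quinn ∩ Hassan ∩ Diego: 16:45–17:15.
Windows ≥ 30 min: 16:45–17:15.
Earliest such window starts at 16:45.

16:45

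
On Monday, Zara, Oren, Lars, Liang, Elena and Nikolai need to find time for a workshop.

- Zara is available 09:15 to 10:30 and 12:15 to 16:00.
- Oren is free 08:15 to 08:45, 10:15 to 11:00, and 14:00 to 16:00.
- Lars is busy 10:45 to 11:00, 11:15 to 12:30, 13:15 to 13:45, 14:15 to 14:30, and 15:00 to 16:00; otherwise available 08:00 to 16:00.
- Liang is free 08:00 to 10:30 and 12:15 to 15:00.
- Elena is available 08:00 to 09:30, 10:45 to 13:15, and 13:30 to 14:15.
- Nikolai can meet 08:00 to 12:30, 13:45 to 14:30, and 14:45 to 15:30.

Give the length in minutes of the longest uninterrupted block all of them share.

15 minutes

Lars free within 08:00–16:00: 08:00–10:45, 11:00–11:15, 12:30–13:15, 13:45–14:15, 14:30–15:00.
Zara ∩ Oren: 10:15–10:30, 14:00–16:00.
Zara ∩ Oren ∩ Lars: 10:15–10:30, 14:00–14:15, 14:30–15:00.
Zara ∩ Oren ∩ Lars ∩ Liang: 10:15–10:30, 14:00–14:15, 14:30–15:00.
Zara ∩ Oren ∩ Lars ∩ Liang ∩ Elena: 14:00–14:15.
Zara ∩ Oren ∩ Lars ∩ Liang ∩ Elena ∩ Nikolai: 14:00–14:15.
Single common window of 15 minutes.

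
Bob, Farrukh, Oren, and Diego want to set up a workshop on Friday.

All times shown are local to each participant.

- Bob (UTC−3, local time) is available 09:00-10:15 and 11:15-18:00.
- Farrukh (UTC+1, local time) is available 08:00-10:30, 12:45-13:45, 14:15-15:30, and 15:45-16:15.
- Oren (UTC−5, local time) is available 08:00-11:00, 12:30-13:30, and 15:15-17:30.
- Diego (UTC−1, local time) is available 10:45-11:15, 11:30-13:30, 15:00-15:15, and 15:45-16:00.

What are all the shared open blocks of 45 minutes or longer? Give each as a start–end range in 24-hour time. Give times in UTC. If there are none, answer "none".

Bob → UTC: 12:00–13:15, 14:15–21:00.
Farrukh → UTC: 07:00–09:30, 11:45–12:45, 13:15–14:30, 14:45–15:15.
Oren → UTC: 13:00–16:00, 17:30–18:30, 20:15–22:30.
Diego → UTC: 11:45–12:15, 12:30–14:30, 16:00–16:15, 16:45–17:00.
Bob ∩ Farrukh: 12:00–12:45, 14:15–14:30, 14:45–15:15.
Bob ∩ Farrukh ∩ Oren: 14:15–14:30, 14:45–15:15.
Bob ∩ Farrukh ∩ Oren ∩ Diego: 14:15–14:30.
Windows ≥ 45 min: (none).

none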